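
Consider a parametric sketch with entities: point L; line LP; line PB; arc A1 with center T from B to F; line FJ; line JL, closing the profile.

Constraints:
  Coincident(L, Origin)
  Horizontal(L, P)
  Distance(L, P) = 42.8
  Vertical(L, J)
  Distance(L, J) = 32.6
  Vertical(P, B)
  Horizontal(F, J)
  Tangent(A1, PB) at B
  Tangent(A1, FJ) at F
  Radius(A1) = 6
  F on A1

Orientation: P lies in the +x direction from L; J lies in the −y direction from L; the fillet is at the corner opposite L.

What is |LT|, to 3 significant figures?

45.4

LJ is vertical with |LJ| = 32.6 and J on the −y side, so J = (0.00, -32.6). The virtual corner opposite L is at (42.8, -32.6). A1 meets PB tangentially, so TB is at right angles to PB and A1 meets FJ tangentially, so TF is at right angles to FJ, with radius 6.0, so the center T sits 6.0 in from both sides at T = (36.8, -26.6). Then |LT| = |T − L| = 45.4.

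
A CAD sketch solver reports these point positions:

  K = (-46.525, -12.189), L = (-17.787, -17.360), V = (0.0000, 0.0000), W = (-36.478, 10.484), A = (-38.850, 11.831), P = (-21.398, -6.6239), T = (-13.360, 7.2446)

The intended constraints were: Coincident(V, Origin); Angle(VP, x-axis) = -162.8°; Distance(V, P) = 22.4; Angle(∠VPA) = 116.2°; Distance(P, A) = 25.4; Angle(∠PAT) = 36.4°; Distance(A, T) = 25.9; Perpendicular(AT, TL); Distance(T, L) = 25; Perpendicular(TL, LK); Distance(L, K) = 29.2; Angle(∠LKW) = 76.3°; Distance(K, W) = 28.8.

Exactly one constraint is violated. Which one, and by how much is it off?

Distance(K, W) = 28.8 — off by 4.00.

V = (0.00, 0.00) ✓; VP at -162.8° ✓; |VP| = 22.40 ✓; ∠VPA = 116.2° ✓; |PA| = 25.40 ✓; ∠PAT = 36.40° ✓; |AT| = 25.90 ✓; ∠(AT, TL) = 90.00° ✓; |TL| = 25.00 ✓; ∠(TL, LK) = 90.00° ✓; |LK| = 29.20 ✓; ∠LKW = 76.30° ✓; |KW| = 24.80 ✗.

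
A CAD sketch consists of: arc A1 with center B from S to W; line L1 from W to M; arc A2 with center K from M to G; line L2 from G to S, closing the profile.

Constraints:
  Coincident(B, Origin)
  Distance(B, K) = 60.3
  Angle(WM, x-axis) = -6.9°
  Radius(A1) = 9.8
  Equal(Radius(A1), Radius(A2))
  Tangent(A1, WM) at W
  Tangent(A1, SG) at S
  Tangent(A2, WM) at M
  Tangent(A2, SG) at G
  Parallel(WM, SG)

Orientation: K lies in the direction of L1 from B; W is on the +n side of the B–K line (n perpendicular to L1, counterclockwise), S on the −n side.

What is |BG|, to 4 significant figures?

61.09

The slot axis is L1's direction at -6.9°, so u = (cos -6.9°, sin -6.9°) = (0.9928, -0.1201) and n = (−sin -6.9°, cos -6.9°) = (0.1201, 0.9928). B is at the origin and K lies 60.3 along u from B, so K = 60.3·u = (59.86, -7.244). Tangency of A1 to both parallel lines with radius 9.8 puts W and S at B ± 9.8·n: W = (1.177, 9.729), S = (-1.177, -9.729). Equal radii place M and G the same way about K: M = K + 9.8·n = (61.04, 2.485), G = K − 9.8·n = (58.69, -16.97). Then |BG| = |G − B| = 61.09.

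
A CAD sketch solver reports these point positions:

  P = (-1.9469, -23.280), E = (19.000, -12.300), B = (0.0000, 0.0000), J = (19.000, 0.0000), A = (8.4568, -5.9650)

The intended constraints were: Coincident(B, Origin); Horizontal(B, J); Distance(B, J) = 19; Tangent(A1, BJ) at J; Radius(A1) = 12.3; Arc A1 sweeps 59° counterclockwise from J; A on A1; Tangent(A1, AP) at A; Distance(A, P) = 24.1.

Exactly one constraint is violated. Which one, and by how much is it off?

Distance(A, P) = 24.1 — off by 3.90.

B = (0.00, 0.00) ✓; B.y = 0.00, J.y = 0.00 ✓; |BJ| = 19.00 ✓; ∠(EJ, JB) = 90.00° ✓; |EJ| = 12.30 ✓; bearing(E→A) − bearing(E→J) = 59.00° ✓; |EA| = 12.30 ✓; ∠(EA, AP) = 90.00° ✓; |AP| = 20.20 ✗.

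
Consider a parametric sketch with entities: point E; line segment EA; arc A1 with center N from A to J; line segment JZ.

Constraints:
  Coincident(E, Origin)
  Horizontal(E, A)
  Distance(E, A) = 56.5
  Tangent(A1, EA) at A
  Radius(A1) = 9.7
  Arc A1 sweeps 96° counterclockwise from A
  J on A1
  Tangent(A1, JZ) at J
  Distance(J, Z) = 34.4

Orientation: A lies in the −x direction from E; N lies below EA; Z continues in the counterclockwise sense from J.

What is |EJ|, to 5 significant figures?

67.009

Tangency of A1 to EA means the radius NA is perpendicular to EA, so N = A + (0, -9.7) = (-56.500, -9.7000). On A1, A sits at bearing 90° from N; a 96° counterclockwise sweep puts J at bearing 186°, so J = N + 9.7·(cos 186°, sin 186°) = (-66.147, -10.714). Then |EJ| = |J − E| = 67.009.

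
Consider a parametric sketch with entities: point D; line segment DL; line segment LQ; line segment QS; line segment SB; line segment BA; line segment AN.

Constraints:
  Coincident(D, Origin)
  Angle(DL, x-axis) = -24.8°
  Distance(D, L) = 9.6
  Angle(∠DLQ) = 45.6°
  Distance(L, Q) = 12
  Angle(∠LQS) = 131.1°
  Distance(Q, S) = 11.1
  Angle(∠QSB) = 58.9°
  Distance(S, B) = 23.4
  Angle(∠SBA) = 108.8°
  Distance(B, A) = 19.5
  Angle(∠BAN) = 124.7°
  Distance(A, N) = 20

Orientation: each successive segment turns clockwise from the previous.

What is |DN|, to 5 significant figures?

31.384

D is at the origin; DL runs at -24.8° with length 9.6, so L = (8.7147, -4.0267). ∠DLQ = 45.6° gives LQ at -159.20° from the x-axis; with |LQ| = 12.0, Q = (-2.5032, -8.2880). ∠LQS = 131.1° gives QS at 151.90° from the x-axis; with |QS| = 11.1, S = (-12.295, -3.0598). ∠QSB = 58.9° gives SB at 30.800° from the x-axis; with |SB| = 23.4, B = (7.8048, 8.9220). ∠SBA = 108.8° gives BA at -40.400° from the x-axis; with |BA| = 19.5, A = (22.655, -3.7163). ∠BAN = 124.7° gives AN at -95.700° from the x-axis; with |AN| = 20.0, N = (20.668, -23.617). Then |DN| = |N − D| = 31.384.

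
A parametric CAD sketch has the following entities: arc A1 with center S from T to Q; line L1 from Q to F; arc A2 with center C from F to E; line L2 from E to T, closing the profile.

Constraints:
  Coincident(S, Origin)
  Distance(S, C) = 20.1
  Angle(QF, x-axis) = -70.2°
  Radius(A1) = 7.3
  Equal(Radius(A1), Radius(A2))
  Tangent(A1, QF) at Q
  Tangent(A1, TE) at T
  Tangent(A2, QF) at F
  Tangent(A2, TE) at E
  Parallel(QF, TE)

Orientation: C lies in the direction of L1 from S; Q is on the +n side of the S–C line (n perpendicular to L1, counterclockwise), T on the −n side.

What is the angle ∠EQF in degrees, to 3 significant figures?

36.0°

Tangency of A1 to both parallel lines with radius 7.3 puts Q and T at S ± 7.3·n: Q = (6.87, 2.47), T = (-6.87, -2.47). Equal radii place F and E the same way about C: F = C + 7.3·n = (13.7, -16.4), E = C − 7.3·n = (-0.0598, -21.4). Then cos ∠EQF = QE·QF / (|QE||QF|), giving 36.0°.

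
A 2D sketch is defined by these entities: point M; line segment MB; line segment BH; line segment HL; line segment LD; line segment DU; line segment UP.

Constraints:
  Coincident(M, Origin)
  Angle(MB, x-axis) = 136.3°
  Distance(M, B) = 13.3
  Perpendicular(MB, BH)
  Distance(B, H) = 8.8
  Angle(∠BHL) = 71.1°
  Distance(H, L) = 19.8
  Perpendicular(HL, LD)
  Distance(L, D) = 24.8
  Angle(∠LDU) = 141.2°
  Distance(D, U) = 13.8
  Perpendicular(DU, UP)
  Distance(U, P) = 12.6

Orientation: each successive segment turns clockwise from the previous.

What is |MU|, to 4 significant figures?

31.83

M is at the origin; MB runs at 136.3° with length 13.3, so B = (-9.615, 9.189). MB is perpendicular to BH, so BH runs at 46.30°; with |BH| = 8.8, H = (-3.536, 15.55). ∠BHL = 71.1° gives HL at -62.60° from the x-axis; with |HL| = 19.8, L = (5.576, -2.028). HL ⟂ LD, so LD runs at -152.6°; with |LD| = 24.8, D = (-16.44, -13.44). ∠LDU = 141.2° gives DU at 168.6° from the x-axis; with |DU| = 13.8, U = (-29.97, -10.71). Then |MU| = |U − M| = 31.83.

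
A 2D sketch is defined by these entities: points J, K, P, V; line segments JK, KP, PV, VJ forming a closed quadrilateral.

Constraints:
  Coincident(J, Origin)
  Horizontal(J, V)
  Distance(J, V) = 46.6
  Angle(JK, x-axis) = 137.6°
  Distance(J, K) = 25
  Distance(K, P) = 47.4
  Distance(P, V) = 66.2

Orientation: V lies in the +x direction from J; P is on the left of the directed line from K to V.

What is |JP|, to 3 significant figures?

55.8

Checks: |KP| = 47.40 ✓; |PV| = 66.20 ✓.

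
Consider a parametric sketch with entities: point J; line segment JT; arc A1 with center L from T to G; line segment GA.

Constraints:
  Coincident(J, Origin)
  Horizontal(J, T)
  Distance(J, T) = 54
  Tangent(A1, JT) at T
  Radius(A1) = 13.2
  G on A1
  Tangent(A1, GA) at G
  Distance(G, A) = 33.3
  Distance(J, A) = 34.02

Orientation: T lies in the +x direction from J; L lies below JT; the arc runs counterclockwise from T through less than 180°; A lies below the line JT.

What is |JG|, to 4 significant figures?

44.98

J is at the origin; JT is horizontal with |JT| = 54.0 and T on the +x side, so T = (54.00, 0.000). Tangency of A1 to JT means the radius LT is perpendicular to JT, so L = T + (0, -13.2) = (54.00, -13.20). Since LG ⟂ GA (tangency), |LA| = √(13.2² + 33.3²) = 35.82 regardless of where G sits on A1. So A lies on both circle(J, 34.02) and circle(L, 35.82); the below-JT intersection is A = (20.88, -26.86). G is the foot of the tangent from A: G = (44.83, -3.710).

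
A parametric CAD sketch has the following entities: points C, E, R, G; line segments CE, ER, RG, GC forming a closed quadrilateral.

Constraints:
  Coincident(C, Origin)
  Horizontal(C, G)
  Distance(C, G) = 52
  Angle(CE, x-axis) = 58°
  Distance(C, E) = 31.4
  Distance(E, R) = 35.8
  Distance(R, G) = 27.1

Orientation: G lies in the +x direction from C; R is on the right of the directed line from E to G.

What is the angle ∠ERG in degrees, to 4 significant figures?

88.33°

C is at the origin; CG is horizontal with |CG| = 52.0 and G in +x, so G = (52.0, 0). CE runs at 58.0° with |CE| = 31.4, so E = (16.64, 26.63). R is determined by |ER| = 35.8 and |RG| = 27.1 together: it lies at the intersection of circle(E, 35.8) and circle(G, 27.1). With |EG| = 44.27, the foot of the radical line on EG is 28.31 from E and the perpendicular offset is √(35.8² − 28.31²) = 21.91. Taking the right-of-EG solution: R = (26.08, -7.905).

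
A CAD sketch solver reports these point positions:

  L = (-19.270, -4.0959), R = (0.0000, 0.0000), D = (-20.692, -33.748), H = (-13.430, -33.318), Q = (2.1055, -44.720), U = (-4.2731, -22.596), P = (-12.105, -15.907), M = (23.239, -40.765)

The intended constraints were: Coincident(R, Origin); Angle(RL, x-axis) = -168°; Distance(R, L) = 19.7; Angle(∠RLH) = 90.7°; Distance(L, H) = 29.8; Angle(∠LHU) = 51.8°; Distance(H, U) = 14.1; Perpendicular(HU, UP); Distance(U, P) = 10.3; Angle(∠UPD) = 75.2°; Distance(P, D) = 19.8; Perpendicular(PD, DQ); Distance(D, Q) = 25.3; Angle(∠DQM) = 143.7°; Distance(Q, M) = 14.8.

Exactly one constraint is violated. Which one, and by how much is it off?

Distance(Q, M) = 14.8 — off by 6.70.

R = (0.00, 0.00) ✓; RL at -168.0° ✓; |RL| = 19.70 ✓; ∠RLH = 90.70° ✓; |LH| = 29.80 ✓; ∠LHU = 51.80° ✓; |HU| = 14.10 ✓; ∠(HU, UP) = 90.00° ✓; |UP| = 10.30 ✓; ∠UPD = 75.20° ✓; |PD| = 19.80 ✓; ∠(PD, DQ) = 90.00° ✓; |DQ| = 25.30 ✓; ∠DQM = 143.7° ✓; |QM| = 21.50 ✗.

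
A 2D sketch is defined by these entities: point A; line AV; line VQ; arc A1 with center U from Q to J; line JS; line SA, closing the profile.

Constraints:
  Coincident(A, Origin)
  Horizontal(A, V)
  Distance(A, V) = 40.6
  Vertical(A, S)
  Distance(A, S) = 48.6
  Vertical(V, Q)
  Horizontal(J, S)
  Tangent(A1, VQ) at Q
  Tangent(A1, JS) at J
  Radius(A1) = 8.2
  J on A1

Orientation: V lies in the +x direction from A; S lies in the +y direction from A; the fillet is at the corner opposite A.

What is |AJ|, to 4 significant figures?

58.41

A is at the origin; A and V share the same y with |AV| = 40.6 and V on the +x side, so V = (40.60, 0.000). AS is vertical with |AS| = 48.6 and S on the +y side, so S = (0.000, 48.60). The virtual corner opposite A is at (40.60, 48.60). A1 meets VQ tangentially, so UQ is at right angles to VQ and the tangent condition forces UJ to be normal to JS, with radius 8.2, so the center U sits 8.2 in from both sides at U = (32.40, 40.40). That places the tangent points at Q = (40.60, 40.40) on VQ and J = (32.40, 48.60) on JS. Then |AJ| = |J − A| = 58.41.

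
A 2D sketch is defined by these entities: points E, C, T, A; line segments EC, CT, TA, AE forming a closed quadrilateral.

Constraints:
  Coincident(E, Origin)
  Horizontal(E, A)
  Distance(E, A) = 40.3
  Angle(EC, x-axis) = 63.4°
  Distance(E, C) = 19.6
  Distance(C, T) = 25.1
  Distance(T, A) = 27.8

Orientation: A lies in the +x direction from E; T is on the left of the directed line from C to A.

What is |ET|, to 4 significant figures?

41.75

E is at the origin; EA is horizontal with |EA| = 40.3 and A in +x, so A = (40.3, 0). EC runs at 63.4° with |EC| = 19.6, so C = (8.776, 17.53). T is determined by |CT| = 25.1 and |TA| = 27.8 together: it lies at the intersection of circle(C, 25.1) and circle(A, 27.8). With |CA| = 36.07, the foot of the radical line on CA is 16.05 from C and the perpendicular offset is √(25.1² − 16.05²) = 19.29. Taking the left-of-CA solution: T = (32.18, 26.59).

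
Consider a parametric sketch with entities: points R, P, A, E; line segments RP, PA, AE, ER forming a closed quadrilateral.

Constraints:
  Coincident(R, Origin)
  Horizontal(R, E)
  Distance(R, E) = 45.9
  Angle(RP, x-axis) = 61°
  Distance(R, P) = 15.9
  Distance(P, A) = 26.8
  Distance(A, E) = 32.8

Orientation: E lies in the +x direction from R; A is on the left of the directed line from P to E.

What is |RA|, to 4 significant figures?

41.56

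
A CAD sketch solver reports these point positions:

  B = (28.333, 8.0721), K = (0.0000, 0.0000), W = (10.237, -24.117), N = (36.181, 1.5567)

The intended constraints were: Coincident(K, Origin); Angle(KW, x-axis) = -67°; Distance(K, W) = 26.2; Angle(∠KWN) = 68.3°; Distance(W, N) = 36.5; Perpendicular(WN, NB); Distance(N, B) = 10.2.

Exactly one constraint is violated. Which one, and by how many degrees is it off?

Perpendicular(WN, NB) — off by 5.60°.

K = (0.00, 0.00) ✓; KW at -67.00° ✓; |KW| = 26.20 ✓; ∠KWN = 68.30° ✓; |WN| = 36.50 ✓; ∠(WN, NB) = 95.60° ✗; |NB| = 10.20 ✓.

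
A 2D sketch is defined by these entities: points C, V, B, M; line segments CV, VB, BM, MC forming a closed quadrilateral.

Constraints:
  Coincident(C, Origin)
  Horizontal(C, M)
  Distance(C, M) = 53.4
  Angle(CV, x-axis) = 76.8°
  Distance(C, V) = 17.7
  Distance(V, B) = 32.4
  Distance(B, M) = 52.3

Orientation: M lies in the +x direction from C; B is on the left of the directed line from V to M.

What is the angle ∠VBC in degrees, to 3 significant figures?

8.45°

C is at the origin; C and M share the same y with |CM| = 53.4 and M in +x, so M = (53.4, 0). CV runs at 76.8° with |CV| = 17.7, so V = (4.04, 17.2). B is determined by |VB| = 32.4 and |BM| = 52.3 together: it lies at the intersection of circle(V, 32.4) and circle(M, 52.3). With |VM| = 52.3, the foot of the radical line on VM is 10.0 from V and the perpendicular offset is √(32.4² − 10.0²) = 30.8. Taking the left-of-VM solution: B = (23.7, 43.0).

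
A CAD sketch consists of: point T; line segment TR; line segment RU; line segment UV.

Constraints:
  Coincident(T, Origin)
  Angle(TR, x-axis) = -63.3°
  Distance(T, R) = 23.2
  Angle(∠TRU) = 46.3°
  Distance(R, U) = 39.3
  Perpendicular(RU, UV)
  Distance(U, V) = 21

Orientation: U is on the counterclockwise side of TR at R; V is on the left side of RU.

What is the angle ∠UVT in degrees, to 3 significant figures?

79.7°

T is at the origin; TR runs at -63.3° with length 23.2, so R = 23.2·(cos -63.3°, sin -63.3°) = (10.4, -20.7). ∠TRU = 46.3°, so RU runs at -63.3° + (180° − 46.3°) = 70.4° from the x-axis; with |RU| = 39.3, U = R + 39.3·(cos 70.4°, sin 70.4°) = (23.6, 16.3). RU is perpendicular to UV; with |UV| = 21.0 on the left of RU, V = U + 21.0·(-0.942, 0.335) = (3.82, 23.3). Then cos ∠UVT = VU·VT / (|VU||VT|), giving 79.7°.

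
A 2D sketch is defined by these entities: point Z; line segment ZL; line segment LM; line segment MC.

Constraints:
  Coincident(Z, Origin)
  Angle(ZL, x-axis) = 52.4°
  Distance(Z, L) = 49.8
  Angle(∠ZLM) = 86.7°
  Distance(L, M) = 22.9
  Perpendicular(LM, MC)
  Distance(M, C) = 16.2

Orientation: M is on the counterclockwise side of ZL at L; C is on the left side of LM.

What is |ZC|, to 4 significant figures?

39.05

∠ZLM = 86.7°, so LM runs at 52.4° + (180° − 86.7°) = 145.7° from the x-axis; with |LM| = 22.9, M = L + 22.9·(cos 145.7°, sin 145.7°) = (11.47, 52.36). The perpendicularity gives MC at right angles to LM; with |MC| = 16.2 on the left of LM, C = M + 16.2·(-0.5635, -0.8261) = (2.338, 38.98). Then |ZC| = |C − Z| = 39.05.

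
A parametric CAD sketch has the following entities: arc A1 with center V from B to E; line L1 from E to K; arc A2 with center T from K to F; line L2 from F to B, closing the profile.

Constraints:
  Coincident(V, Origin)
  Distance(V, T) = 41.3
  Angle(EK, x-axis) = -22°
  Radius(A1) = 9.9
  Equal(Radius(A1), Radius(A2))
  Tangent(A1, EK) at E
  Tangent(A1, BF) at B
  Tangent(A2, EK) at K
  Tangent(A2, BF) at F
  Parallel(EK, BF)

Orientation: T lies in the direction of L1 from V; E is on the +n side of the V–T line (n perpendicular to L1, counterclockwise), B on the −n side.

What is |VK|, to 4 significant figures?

42.47

Tangency of A1 to both parallel lines with radius 9.9 puts E and B at V ± 9.9·n: E = (3.709, 9.179), B = (-3.709, -9.179). Equal radii place K and F the same way about T: K = T + 9.9·n = (42.00, -6.292), F = T − 9.9·n = (34.58, -24.65). Then |VK| = |K − V| = 42.47.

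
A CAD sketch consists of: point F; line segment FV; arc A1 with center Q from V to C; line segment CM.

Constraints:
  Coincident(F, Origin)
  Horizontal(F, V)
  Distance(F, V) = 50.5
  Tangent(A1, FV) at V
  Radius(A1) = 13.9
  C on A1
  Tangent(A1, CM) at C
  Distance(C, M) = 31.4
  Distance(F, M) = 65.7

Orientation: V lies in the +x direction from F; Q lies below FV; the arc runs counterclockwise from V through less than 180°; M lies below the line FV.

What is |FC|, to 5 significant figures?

40.960

F is at the origin; FV is horizontal with |FV| = 50.5 and V on the +x side, so V = (50.500, 0.0000). The tangent condition forces QV to be normal to FV, so Q = V + (0, -13.9) = (50.500, -13.900). Since QC ⟂ CM (tangency), |QM| = √(13.9² + 31.4²) = 34.339 regardless of where C sits on A1. So M lies on both circle(F, 65.7) and circle(Q, 34.339); the below-FV intersection is M = (45.067, -47.807). C is the foot of the tangent from M: C = (37.060, -17.445).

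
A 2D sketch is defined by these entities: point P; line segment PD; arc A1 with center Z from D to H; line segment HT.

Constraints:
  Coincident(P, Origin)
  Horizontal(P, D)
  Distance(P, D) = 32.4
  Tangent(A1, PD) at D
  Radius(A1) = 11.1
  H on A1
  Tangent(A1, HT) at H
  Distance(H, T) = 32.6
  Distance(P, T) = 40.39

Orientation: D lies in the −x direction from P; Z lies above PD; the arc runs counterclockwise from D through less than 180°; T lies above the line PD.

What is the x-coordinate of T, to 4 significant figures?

-11.73

Checks: P.y = 0.00, D.y = 0.00 ✓; ∠(ZD, DP) = 90.00° ✓; |ZH| = 11.10 ✓; ∠(ZH, HT) = 90.00° ✓; |HT| = 32.60 ✓; |PT| = 40.39 ✓.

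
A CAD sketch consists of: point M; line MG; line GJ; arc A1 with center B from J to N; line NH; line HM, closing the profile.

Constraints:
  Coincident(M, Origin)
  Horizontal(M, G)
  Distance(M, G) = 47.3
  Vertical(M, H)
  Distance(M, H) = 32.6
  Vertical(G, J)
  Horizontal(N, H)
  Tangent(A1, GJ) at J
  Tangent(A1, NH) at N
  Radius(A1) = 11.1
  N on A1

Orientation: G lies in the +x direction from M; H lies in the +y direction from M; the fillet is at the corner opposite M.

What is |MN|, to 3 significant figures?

48.7

The virtual corner opposite M is at (47.3, 32.6). Since A1 is tangent to GJ there, BJ ⟂ GJ and the tangent condition forces BN to be normal to NH, with radius 11.1, so the center B sits 11.1 in from both sides at B = (36.2, 21.5). That places the tangent points at J = (47.3, 21.5) on GJ and N = (36.2, 32.6) on NH. Then |MN| = |N − M| = 48.7.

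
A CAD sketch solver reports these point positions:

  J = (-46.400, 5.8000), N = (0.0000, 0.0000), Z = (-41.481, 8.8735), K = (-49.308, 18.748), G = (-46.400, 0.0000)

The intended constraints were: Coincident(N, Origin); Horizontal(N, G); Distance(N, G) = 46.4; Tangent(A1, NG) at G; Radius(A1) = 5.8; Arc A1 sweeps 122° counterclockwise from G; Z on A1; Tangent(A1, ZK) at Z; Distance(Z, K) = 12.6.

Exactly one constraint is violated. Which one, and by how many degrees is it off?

Tangent(A1, ZK) at Z — off by 6.40°.

N = (0.00, 0.00) ✓; N.y = 0.00, G.y = 0.00 ✓; |NG| = 46.40 ✓; ∠(JG, GN) = 90.00° ✓; |JG| = 5.800 ✓; bearing(J→Z) − bearing(J→G) = 122.0° ✓; |JZ| = 5.800 ✓; ∠(JZ, ZK) = 83.60° ✗; |ZK| = 12.60 ✓.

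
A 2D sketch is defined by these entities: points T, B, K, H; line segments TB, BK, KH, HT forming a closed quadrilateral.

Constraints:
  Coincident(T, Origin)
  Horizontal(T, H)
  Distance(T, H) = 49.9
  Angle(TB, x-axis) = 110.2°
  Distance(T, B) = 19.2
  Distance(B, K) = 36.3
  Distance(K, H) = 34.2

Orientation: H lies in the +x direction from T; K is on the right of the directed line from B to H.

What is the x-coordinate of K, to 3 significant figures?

17.0

Checks: |BK| = 36.30 ✓; |KH| = 34.20 ✓.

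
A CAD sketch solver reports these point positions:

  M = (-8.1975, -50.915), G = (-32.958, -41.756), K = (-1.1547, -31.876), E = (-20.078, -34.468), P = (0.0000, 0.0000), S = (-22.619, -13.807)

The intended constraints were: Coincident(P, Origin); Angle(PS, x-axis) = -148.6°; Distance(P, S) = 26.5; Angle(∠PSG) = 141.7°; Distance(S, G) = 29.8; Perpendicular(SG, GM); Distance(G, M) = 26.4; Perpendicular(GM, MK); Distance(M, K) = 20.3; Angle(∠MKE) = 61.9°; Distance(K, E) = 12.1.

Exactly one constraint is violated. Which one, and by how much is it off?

Distance(K, E) = 12.1 — off by 7.00.

P = (0.00, 0.00) ✓; PS at -148.6° ✓; |PS| = 26.50 ✓; ∠PSG = 141.7° ✓; |SG| = 29.80 ✓; ∠(SG, GM) = 90.00° ✓; |GM| = 26.40 ✓; ∠(GM, MK) = 90.00° ✓; |MK| = 20.30 ✓; ∠MKE = 61.90° ✓; |KE| = 19.10 ✗.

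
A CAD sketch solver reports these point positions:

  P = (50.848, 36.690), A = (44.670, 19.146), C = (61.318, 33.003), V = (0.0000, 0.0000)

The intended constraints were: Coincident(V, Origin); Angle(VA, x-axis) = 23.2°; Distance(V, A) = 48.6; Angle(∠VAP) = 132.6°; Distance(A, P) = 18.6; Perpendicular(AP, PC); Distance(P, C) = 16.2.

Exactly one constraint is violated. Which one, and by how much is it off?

Distance(P, C) = 16.2 — off by 5.10.

V = (0.00, 0.00) ✓; VA at 23.20° ✓; |VA| = 48.60 ✓; ∠VAP = 132.6° ✓; |AP| = 18.60 ✓; ∠(AP, PC) = 90.00° ✓; |PC| = 11.10 ✗.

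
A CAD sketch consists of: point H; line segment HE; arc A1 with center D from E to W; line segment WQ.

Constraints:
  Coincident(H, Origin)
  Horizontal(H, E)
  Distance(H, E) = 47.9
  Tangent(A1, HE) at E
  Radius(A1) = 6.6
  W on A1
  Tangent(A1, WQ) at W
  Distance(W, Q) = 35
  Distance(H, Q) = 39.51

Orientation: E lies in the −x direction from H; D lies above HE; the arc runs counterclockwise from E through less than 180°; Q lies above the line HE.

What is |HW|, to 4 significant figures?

42.50

Checks: |DW| = 6.600 ✓; ∠(DW, WQ) = 90.00° ✓; |WQ| = 35.00 ✓; |HQ| = 39.51 ✓.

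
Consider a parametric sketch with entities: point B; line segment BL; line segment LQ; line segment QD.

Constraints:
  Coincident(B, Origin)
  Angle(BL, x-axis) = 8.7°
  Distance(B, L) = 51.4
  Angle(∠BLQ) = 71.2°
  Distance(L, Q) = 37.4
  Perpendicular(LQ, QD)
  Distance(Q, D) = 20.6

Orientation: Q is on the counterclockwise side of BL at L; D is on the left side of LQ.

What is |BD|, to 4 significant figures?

34.95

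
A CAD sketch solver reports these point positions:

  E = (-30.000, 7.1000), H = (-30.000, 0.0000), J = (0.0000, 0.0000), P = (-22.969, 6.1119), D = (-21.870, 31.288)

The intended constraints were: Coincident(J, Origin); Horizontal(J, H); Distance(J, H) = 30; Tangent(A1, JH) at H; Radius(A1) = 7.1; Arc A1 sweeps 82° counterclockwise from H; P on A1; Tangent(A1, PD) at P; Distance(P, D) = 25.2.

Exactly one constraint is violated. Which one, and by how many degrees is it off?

Tangent(A1, PD) at P — off by 5.50°.

J = (0.00, 0.00) ✓; J.y = 0.00, H.y = 0.00 ✓; |JH| = 30.00 ✓; ∠(EH, HJ) = 90.00° ✓; |EH| = 7.100 ✓; bearing(E→P) − bearing(E→H) = 82.00° ✓; |EP| = 7.100 ✓; ∠(EP, PD) = 84.50° ✗; |PD| = 25.20 ✓.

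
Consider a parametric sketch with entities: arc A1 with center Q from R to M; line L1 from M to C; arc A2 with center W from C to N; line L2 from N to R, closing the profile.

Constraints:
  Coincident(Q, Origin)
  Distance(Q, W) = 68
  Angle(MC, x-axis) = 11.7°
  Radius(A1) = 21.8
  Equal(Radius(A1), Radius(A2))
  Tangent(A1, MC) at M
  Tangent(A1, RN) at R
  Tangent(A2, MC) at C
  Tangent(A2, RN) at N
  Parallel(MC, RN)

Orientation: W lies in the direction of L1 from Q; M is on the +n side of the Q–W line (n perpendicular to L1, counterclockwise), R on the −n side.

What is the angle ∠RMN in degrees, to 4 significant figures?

57.33°

The slot axis is L1's direction at 11.7°, so u = (cos 11.7°, sin 11.7°) = (0.9792, 0.2028) and n = (−sin 11.7°, cos 11.7°) = (-0.2028, 0.9792). Q is at the origin and W lies 68.0 along u from Q, so W = 68.0·u = (66.59, 13.79). Tangency of A1 to both parallel lines with radius 21.8 puts M and R at Q ± 21.8·n: M = (-4.421, 21.35), R = (4.421, -21.35). Equal radii place C and N the same way about W: C = W + 21.8·n = (62.17, 35.14), N = W − 21.8·n = (71.01, -7.558). Then cos ∠RMN = MR·MN / (|MR||MN|), giving 57.33°.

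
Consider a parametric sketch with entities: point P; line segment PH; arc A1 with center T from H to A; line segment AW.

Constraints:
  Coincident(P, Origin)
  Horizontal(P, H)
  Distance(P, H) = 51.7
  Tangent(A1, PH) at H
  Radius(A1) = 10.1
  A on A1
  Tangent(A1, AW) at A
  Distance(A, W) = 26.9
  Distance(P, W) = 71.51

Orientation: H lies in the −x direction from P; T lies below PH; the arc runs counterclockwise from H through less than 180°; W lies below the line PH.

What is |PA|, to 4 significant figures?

62.66

P is at the origin; PH is horizontal with |PH| = 51.7 and H on the −x side, so H = (-51.70, 0.000). Tangency of A1 to PH means the radius TH is perpendicular to PH, so T = H + (0, -10.1) = (-51.70, -10.10). Since TA ⟂ AW (tangency), |TW| = √(10.1² + 26.9²) = 28.73 regardless of where A sits on A1. So W lies on both circle(P, 71.51) and circle(T, 28.73); the below-PH intersection is W = (-61.02, -37.28). A is the foot of the tangent from W: A = (-61.80, -10.39).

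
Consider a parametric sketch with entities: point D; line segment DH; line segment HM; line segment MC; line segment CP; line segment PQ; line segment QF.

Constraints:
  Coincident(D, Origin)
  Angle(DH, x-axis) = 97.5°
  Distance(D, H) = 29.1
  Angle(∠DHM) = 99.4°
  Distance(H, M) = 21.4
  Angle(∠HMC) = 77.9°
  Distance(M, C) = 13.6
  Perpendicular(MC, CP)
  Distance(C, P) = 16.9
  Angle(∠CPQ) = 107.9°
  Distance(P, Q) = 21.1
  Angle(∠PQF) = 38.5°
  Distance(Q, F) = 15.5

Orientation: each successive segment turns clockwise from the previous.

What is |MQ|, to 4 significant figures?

24.27

MC is perpendicular to CP, so CP runs at -175.2°; with |CP| = 16.9, P = (0.9748, 20.11). ∠CPQ = 107.9° gives PQ at 112.7° from the x-axis; with |PQ| = 21.1, Q = (-7.168, 39.57). Then |MQ| = |Q − M| = 24.27.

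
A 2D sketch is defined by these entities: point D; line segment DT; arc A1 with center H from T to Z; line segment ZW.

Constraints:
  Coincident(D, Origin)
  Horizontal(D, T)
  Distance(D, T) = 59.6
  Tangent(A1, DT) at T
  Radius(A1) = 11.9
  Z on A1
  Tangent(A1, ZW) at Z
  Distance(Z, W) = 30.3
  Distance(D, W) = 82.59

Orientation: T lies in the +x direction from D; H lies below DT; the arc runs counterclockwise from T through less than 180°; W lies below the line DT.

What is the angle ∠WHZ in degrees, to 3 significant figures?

68.6°

Checks: |HZ| = 11.90 ✓; ∠(HZ, ZW) = 90.00° ✓; |ZW| = 30.30 ✓; |DW| = 82.59 ✓.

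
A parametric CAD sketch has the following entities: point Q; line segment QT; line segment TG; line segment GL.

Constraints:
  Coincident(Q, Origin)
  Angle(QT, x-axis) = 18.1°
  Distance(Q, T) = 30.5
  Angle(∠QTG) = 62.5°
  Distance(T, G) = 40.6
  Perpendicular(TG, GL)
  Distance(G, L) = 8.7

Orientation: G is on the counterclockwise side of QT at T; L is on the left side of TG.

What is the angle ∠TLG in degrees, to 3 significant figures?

77.9°

∠QTG = 62.5°, so TG runs at 18.1° + (180° − 62.5°) = 136° from the x-axis; with |TG| = 40.6, G = T + 40.6·(cos 136°, sin 136°) = (-0.0169, 37.9). The perpendicularity gives GL at right angles to TG; with |GL| = 8.7 on the left of TG, L = G + 8.7·(-0.700, -0.714) = (-6.10, 31.7). Then cos ∠TLG = LT·LG / (|LT||LG|), giving 77.9°.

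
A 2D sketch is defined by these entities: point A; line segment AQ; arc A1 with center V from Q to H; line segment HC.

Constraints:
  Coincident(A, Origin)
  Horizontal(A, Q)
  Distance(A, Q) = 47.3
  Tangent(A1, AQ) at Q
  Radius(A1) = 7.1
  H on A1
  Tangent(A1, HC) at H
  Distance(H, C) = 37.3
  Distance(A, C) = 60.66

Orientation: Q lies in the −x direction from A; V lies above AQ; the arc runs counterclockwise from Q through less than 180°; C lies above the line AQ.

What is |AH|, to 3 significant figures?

40.9

Checks: A = (0.00, 0.00) ✓; A.y = 0.00, Q.y = 0.00 ✓; |VH| = 7.100 ✓; ∠(VH, HC) = 90.00° ✓; |HC| = 37.30 ✓; |AC| = 60.66 ✓.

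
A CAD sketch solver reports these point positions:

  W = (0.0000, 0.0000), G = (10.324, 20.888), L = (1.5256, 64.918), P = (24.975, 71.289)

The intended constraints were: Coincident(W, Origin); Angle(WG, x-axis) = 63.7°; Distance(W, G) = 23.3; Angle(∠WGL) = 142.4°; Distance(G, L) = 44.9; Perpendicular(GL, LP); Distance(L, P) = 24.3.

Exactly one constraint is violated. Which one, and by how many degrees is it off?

Perpendicular(GL, LP) — off by 3.90°.

W = (0.00, 0.00) ✓; WG at 63.70° ✓; |WG| = 23.30 ✓; ∠WGL = 142.4° ✓; |GL| = 44.90 ✓; ∠(GL, LP) = 86.10° ✗; |LP| = 24.30 ✓.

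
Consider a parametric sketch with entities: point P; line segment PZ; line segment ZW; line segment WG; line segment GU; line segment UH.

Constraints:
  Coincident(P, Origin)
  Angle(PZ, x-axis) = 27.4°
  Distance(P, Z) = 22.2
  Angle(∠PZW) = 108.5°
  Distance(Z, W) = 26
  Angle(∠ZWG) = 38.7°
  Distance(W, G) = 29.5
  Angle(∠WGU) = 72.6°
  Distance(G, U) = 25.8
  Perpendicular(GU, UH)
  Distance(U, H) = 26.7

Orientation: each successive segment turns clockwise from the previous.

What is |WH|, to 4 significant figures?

17.04

P is at the origin; PZ runs at 27.4° with length 22.2, so Z = (19.71, 10.22). ∠PZW = 108.5° gives ZW at -44.10° from the x-axis; with |ZW| = 26.0, W = (38.38, -7.877). ∠ZWG = 38.7° gives WG at 174.6° from the x-axis; with |WG| = 29.5, G = (9.012, -5.101). ∠WGU = 72.6° gives GU at 67.20° from the x-axis; with |GU| = 25.8, U = (19.01, 18.68). GU ⟂ UH, so UH runs at -22.80°; with |UH| = 26.7, H = (43.62, 8.336). Then |WH| = |H − W| = 17.04.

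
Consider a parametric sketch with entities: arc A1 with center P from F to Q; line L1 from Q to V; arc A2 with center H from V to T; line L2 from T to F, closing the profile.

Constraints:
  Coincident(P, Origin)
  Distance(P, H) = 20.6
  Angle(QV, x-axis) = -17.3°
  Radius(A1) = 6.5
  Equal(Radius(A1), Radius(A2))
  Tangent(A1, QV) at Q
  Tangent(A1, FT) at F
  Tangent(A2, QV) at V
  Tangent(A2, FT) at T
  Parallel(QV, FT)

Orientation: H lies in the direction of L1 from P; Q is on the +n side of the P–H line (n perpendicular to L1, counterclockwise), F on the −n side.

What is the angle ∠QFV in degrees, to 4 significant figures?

57.75°

Tangency of A1 to both parallel lines with radius 6.5 puts Q and F at P ± 6.5·n: Q = (1.933, 6.206), F = (-1.933, -6.206). Equal radii place V and T the same way about H: V = H + 6.5·n = (21.60, 0.08002), T = H − 6.5·n = (17.74, -12.33). Then cos ∠QFV = FQ·FV / (|FQ||FV|), giving 57.75°.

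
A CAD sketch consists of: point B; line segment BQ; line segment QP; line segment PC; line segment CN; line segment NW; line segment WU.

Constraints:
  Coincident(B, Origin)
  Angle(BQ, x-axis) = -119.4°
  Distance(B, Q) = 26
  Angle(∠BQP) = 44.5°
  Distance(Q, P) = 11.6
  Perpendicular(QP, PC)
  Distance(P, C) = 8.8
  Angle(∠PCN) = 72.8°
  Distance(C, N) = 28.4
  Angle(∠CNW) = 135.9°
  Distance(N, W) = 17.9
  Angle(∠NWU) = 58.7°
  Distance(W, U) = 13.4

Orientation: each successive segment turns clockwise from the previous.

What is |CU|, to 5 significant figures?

32.418

∠CNW = 135.9° gives NW at -136.20° from the x-axis; with |NW| = 17.9, W = (-21.249, -49.930). ∠NWU = 58.7° gives WU at 102.50° from the x-axis; with |WU| = 13.4, U = (-24.150, -36.848). Then |CU| = |U − C| = 32.418.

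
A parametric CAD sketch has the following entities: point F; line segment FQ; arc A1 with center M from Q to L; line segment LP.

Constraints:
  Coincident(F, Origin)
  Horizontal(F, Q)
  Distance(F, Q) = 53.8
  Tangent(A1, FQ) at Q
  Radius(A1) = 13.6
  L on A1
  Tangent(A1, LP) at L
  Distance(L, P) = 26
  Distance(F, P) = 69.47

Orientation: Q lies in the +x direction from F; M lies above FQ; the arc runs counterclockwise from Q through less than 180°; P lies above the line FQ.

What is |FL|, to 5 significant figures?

68.860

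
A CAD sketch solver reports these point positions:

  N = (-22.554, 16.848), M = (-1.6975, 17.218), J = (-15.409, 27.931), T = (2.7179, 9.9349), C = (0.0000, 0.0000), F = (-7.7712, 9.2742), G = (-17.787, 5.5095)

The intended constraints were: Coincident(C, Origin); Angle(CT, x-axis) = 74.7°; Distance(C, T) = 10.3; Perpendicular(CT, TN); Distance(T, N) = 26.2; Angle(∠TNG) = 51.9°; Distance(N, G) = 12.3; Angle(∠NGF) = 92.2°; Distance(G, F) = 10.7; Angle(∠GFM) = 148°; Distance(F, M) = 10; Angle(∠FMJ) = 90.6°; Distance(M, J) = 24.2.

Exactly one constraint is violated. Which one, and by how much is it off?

Distance(M, J) = 24.2 — off by 6.80.

C = (0.00, 0.00) ✓; CT at 74.70° ✓; |CT| = 10.30 ✓; ∠(CT, TN) = 90.00° ✓; |TN| = 26.20 ✓; ∠TNG = 51.90° ✓; |NG| = 12.30 ✓; ∠NGF = 92.20° ✓; |GF| = 10.70 ✓; ∠GFM = 148.0° ✓; |FM| = 10.00 ✓; ∠FMJ = 90.60° ✓; |MJ| = 17.40 ✗.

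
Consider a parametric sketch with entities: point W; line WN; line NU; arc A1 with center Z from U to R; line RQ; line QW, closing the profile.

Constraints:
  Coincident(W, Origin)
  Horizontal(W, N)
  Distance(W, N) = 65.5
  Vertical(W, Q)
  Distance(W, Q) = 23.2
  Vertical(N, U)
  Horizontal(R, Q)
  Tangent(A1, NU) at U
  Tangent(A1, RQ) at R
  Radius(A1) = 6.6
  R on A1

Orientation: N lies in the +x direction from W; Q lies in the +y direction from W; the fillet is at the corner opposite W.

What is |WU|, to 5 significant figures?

67.571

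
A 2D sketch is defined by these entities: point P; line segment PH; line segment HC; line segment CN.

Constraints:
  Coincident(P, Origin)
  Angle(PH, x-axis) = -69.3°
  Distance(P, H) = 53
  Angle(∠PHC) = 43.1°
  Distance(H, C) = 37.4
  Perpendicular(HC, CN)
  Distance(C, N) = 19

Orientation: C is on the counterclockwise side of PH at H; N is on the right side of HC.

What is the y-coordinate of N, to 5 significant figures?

-22.241

P is at the origin; PH runs at -69.3° with length 53.0, so H = 53.0·(cos -69.3°, sin -69.3°) = (18.734, -49.579). ∠PHC = 43.1°, so HC runs at -69.3° + (180° − 43.1°) = 67.600° from the x-axis; with |HC| = 37.4, C = H + 37.4·(cos 67.600°, sin 67.600°) = (32.986, -15.001). HC is perpendicular to CN; with |CN| = 19.0 on the right of HC, N = C + 19.0·(0.92455, -0.38107) = (50.553, -22.241). So N.y = -22.241.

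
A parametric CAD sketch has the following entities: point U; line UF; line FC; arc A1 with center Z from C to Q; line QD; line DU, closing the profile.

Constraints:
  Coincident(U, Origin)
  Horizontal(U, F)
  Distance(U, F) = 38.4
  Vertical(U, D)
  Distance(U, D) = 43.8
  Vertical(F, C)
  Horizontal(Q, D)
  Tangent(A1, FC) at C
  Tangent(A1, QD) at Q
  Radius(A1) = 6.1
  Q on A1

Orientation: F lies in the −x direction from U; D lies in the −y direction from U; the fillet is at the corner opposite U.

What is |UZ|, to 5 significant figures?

49.645

UD is vertical with |UD| = 43.8 and D on the −y side, so D = (0.0000, -43.800). The virtual corner opposite U is at (-38.400, -43.800). Tangency of A1 to FC means the radius ZC is perpendicular to FC and since A1 is tangent to QD there, ZQ ⟂ QD, with radius 6.1, so the center Z sits 6.1 in from both sides at Z = (-32.300, -37.700). Then |UZ| = |Z − U| = 49.645.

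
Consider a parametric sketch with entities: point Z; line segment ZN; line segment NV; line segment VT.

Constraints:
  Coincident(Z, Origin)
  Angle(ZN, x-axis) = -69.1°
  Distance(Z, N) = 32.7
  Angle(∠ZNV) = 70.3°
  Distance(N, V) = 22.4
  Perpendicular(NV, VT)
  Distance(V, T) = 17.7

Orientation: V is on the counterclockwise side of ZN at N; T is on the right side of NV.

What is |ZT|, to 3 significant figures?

49.8

Z is at the origin; ZN runs at -69.1° with length 32.7, so N = 32.7·(cos -69.1°, sin -69.1°) = (11.7, -30.5). ∠ZNV = 70.3°, so NV runs at -69.1° + (180° − 70.3°) = 40.6° from the x-axis; with |NV| = 22.4, V = N + 22.4·(cos 40.6°, sin 40.6°) = (28.7, -16.0). NV is perpendicular to VT; with |VT| = 17.7 on the right of NV, T = V + 17.7·(0.651, -0.759) = (40.2, -29.4). Then |ZT| = |T − Z| = 49.8.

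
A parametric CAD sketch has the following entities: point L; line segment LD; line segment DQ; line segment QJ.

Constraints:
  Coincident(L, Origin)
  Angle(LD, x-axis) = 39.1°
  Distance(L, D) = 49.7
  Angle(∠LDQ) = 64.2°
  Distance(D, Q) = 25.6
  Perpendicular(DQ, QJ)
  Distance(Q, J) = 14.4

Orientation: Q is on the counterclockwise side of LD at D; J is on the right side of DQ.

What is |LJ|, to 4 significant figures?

59.28

L is at the origin; LD runs at 39.1° with length 49.7, so D = 49.7·(cos 39.1°, sin 39.1°) = (38.57, 31.34). ∠LDQ = 64.2°, so DQ runs at 39.1° + (180° − 64.2°) = 154.9° from the x-axis; with |DQ| = 25.6, Q = D + 25.6·(cos 154.9°, sin 154.9°) = (15.39, 42.20). The perpendicularity gives QJ at right angles to DQ; with |QJ| = 14.4 on the right of DQ, J = Q + 14.4·(0.4242, 0.9056) = (21.50, 55.24). Then |LJ| = |J − L| = 59.28.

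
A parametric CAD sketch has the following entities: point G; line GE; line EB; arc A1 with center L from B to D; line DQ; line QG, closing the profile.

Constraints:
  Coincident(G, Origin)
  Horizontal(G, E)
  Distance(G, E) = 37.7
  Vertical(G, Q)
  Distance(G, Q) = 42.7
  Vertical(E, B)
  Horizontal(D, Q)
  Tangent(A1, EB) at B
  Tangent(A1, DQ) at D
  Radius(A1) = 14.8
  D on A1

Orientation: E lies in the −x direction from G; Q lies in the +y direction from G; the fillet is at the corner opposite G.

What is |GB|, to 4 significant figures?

46.90

G is at the origin; G and E share the same y with |GE| = 37.7 and E on the −x side, so E = (-37.70, 0.000). GQ is vertical with |GQ| = 42.7 and Q on the +y side, so Q = (0.000, 42.70). The virtual corner opposite G is at (-37.70, 42.70). Since A1 is tangent to EB there, LB ⟂ EB and the tangent condition forces LD to be normal to DQ, with radius 14.8, so the center L sits 14.8 in from both sides at L = (-22.90, 27.90). That places the tangent points at B = (-37.70, 27.90) on EB and D = (-22.90, 42.70) on DQ. Then |GB| = |B − G| = 46.90.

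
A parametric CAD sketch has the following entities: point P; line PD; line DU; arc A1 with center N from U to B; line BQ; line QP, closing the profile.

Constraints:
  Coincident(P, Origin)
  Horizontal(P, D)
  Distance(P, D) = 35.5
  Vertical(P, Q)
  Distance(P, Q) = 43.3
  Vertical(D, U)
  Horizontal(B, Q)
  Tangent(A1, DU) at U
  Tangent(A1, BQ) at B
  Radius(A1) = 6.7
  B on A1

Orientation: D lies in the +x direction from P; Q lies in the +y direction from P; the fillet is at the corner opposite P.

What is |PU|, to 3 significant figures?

51.0

The virtual corner opposite P is at (35.5, 43.3). The tangent condition forces NU to be normal to DU and A1 meets BQ tangentially, so NB is at right angles to BQ, with radius 6.7, so the center N sits 6.7 in from both sides at N = (28.8, 36.6). That places the tangent points at U = (35.5, 36.6) on DU and B = (28.8, 43.3) on BQ. Then |PU| = |U − P| = 51.0.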